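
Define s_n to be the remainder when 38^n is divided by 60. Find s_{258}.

4

We have s_1 = 38; s_2 = 4; s_3 = 32; s_4 = 16; s_5 = 8; s_6 = 4.
Since s_6 = s_2 = 4, the sequence is eventually periodic: after a pre-period of length 1 it cycles with period 4.
For n ≥ 2, s_n depends only on (n - 2) mod 4. (258 - 2) mod 4 = 0, so s_{258} = s_2 = 4.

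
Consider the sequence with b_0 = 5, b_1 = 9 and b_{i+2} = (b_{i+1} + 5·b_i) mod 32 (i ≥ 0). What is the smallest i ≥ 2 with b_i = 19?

We have b_0 = 5,  b_1 = 9,  b_2 = 2,  b_3 = 15,  b_4 = 25,  b_5 = 4,  b_6 = 1,  b_7 = 21,  b_8 = 26,  b_9 = 3,  b_{10} = 5,  b_{11} = 20,  b_{12} = 13,  b_{13} = 17,  b_{14} = 18,  b_{15} = 7,  b_{16} = 1,  b_{17} = 4,  b_{18} = 9,  b_{19} = 29,  b_{20} = 10,  b_{21} = 27,  b_{22} = 13,  b_{23} = 20,  b_{24} = 21,  b_{25} = 25,  b_{26} = 2,  b_{27} = 31,  b_{28} = 9,  b_{29} = 4,  b_{30} = 17,  b_{31} = 5,  b_{32} = 26,  b_{33} = 19,  b_{34} = 21,  b_{35} = 20,  b_{36} = 29,  b_{37} = 1,  b_{38} = 18,  b_{39} = 23,  b_{40} = 17,  b_{41} = 4,  b_{42} = 25,  b_{43} = 13,  b_{44} = 10,  b_{45} = 11,  b_{46} = 29,  b_{47} = 20,  b_{48} = 5,  b_{49} = 9.
Since (b_{48}, b_{49}) = (b_0, b_1) = (5, 9) (two consecutive terms determine the rest), the sequence is periodic with period 48.
The value 19 first appears (with i ≥ 2) at b_{33}.

33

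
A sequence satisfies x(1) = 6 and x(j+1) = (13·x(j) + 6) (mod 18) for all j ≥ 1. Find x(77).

x(1) = 6,  x(2) = 12,  x(3) = 0,  x(4) = 6.
Since x(4) = x(1) = 6, the sequence is periodic with period 3.
(77 - 1) mod 3 = 1, so x(77) = x(2) = 12.

12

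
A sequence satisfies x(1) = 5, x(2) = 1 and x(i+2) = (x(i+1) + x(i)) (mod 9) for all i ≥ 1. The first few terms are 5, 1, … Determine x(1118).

8

Listing terms: x(1) = 5; x(2) = 1; x(3) = 6; x(4) = 7; x(5) = 4; x(6) = 2; x(7) = 6; x(8) = 8; x(9) = 5; x(10) = 4; x(11) = 0; x(12) = 4; x(13) = 4; x(14) = 8; x(15) = 3; x(16) = 2; x(17) = 5; x(18) = 7; x(19) = 3; x(20) = 1; x(21) = 4; x(22) = 5; x(23) = 0; x(24) = 5; x(25) = 5; x(26) = 1.
The sequence repeats with period 24.
(1118 - 1) mod 24 = 13, so x(1118) = x(14) = 8.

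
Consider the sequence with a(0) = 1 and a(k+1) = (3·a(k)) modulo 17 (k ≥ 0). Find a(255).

6

We have a(0) = 1; a(1) = 3; a(2) = 9; a(3) = 10; a(4) = 13; a(5) = 5; a(6) = 15; a(7) = 11; a(8) = 16; a(9) = 14; a(10) = 8; a(11) = 7; a(12) = 4; a(13) = 12; a(14) = 2; a(15) = 6; a(16) = 1.
Since a(16) = a(0) = 1, the sequence is periodic with period 16.
(255 - 0) mod 16 = 15, so a(255) = a(15) = 6.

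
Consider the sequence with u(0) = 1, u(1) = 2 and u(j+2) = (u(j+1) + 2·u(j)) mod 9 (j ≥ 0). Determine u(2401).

u(0) = 1,  u(1) = 2,  u(2) = 4,  u(3) = 8,  u(4) = 7,  u(5) = 5,  u(6) = 1,  u(7) = 2.
The sequence repeats with period 6.
(2401 - 0) mod 6 = 1, so u(2401) = u(1) = 2.

2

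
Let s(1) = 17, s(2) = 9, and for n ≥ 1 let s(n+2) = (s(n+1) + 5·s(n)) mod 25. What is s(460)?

9

Computing terms: s(1) = 17; s(2) = 9; s(3) = 19; s(4) = 14; s(5) = 9; s(6) = 4; s(7) = 24; s(8) = 19; s(9) = 14.
Since (s(8), s(9)) = (s(3), s(4)) = (19, 14) (two consecutive terms determine the rest), the sequence is eventually periodic: after a pre-period of length 2 it cycles with period 5.
For n ≥ 3, s(n) depends only on (n - 3) mod 5. (460 - 3) mod 5 = 2, so s(460) = s(5) = 9.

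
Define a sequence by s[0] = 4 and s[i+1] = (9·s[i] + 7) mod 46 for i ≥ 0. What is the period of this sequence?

22

We have s[0] = 4, s[1] = 43, s[2] = 26, s[3] = 11, s[4] = 14, s[5] = 41, s[6] = 8, s[7] = 33, s[8] = 28, s[9] = 29, s[10] = 38, s[11] = 27, s[12] = 20, s[13] = 3, s[14] = 34, s[15] = 37, s[16] = 18, s[17] = 31, s[18] = 10, s[19] = 5, s[20] = 6, s[21] = 15, s[22] = 4.
The sequence repeats with period 22.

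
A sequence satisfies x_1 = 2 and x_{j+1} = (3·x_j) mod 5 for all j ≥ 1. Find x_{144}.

4

Listing terms: x_1 = 2, x_2 = 1, x_3 = 3, x_4 = 4, x_5 = 2.
The sequence repeats with period 4.
(144 - 1) mod 4 = 3, so x_{144} = x_4 = 4.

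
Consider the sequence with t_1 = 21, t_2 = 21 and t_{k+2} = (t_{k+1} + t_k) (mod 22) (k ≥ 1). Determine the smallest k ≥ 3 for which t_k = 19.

4

We have t_1 = 21, t_2 = 21, t_3 = 20, t_4 = 19, t_5 = 17, t_6 = 14, t_7 = 9, t_8 = 1, t_9 = 10, t_{10} = 11, t_{11} = 21, t_{12} = 10, t_{13} = 9, t_{14} = 19, t_{15} = 6, t_{16} = 3, t_{17} = 9, t_{18} = 12, t_{19} = 21, t_{20} = 11, t_{21} = 10, t_{22} = 21, t_{23} = 9, t_{24} = 8, t_{25} = 17, t_{26} = 3, t_{27} = 20, t_{28} = 1, t_{29} = 21, t_{30} = 0, t_{31} = 21, t_{32} = 21.
The sequence repeats with period 30.
The value 19 first appears (with k ≥ 3) at t_4.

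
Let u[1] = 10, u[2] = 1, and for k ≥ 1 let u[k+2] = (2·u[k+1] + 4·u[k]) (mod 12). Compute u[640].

u[1] = 10, u[2] = 1, u[3] = 6, u[4] = 4, u[5] = 8, u[6] = 8, u[7] = 0, u[8] = 8, u[9] = 4, u[10] = 4, u[11] = 0, u[12] = 4, u[13] = 8.
Since (u[12], u[13]) = (u[4], u[5]) = (4, 8) (two consecutive terms determine the rest), the sequence is eventually periodic: after a pre-period of length 3 it cycles with period 8.
For k ≥ 4, u[k] depends only on (k - 4) mod 8. (640 - 4) mod 8 = 4, so u[640] = u[8] = 8.

8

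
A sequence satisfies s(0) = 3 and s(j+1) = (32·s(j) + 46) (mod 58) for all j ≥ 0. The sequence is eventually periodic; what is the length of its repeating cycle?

Computing terms: s(0) = 3,  s(1) = 26,  s(2) = 8,  s(3) = 12,  s(4) = 24,  s(5) = 2,  s(6) = 52,  s(7) = 28,  s(8) = 14,  s(9) = 30,  s(10) = 20,  s(11) = 48,  s(12) = 16,  s(13) = 36,  s(14) = 38,  s(15) = 44,  s(16) = 4,  s(17) = 0,  s(18) = 46,  s(19) = 10,  s(20) = 18,  s(21) = 42,  s(22) = 56,  s(23) = 40,  s(24) = 50,  s(25) = 22,  s(26) = 54,  s(27) = 34,  s(28) = 32,  s(29) = 26.
Since s(29) = s(1) = 26, the sequence is eventually periodic: after a pre-period of length 1 it cycles with period 28.

28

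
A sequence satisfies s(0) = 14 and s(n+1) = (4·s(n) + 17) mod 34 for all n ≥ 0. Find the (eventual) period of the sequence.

Computing terms: s(0) = 14; s(1) = 5; s(2) = 3; s(3) = 29; s(4) = 31; s(5) = 5.
Since s(5) = s(1) = 5, the sequence is eventually periodic: after a pre-period of length 1 it cycles with period 4.

4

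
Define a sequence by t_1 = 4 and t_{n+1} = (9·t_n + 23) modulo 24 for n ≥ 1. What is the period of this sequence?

8

We have t_1 = 4, t_2 = 11, t_3 = 2, t_4 = 17, t_5 = 8, t_6 = 23, t_7 = 14, t_8 = 5, t_9 = 20, t_{10} = 11.
Since t_{10} = t_2 = 11, the sequence is eventually periodic: after a pre-period of length 1 it cycles with period 8.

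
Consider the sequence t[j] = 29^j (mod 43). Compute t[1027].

Computing terms: t[1] = 29, t[2] = 24, t[3] = 8, t[4] = 17, t[5] = 20, t[6] = 21, t[7] = 7, t[8] = 31, t[9] = 39, t[10] = 13, t[11] = 33, t[12] = 11, t[13] = 18, t[14] = 6, t[15] = 2, t[16] = 15, t[17] = 5, t[18] = 16, t[19] = 34, t[20] = 40, t[21] = 42, t[22] = 14, t[23] = 19, t[24] = 35, t[25] = 26, t[26] = 23, t[27] = 22, t[28] = 36, t[29] = 12, t[30] = 4, t[31] = 30, t[32] = 10, t[33] = 32, t[34] = 25, t[35] = 37, t[36] = 41, t[37] = 28, t[38] = 38, t[39] = 27, t[40] = 9, t[41] = 3, t[42] = 1, t[43] = 29.
The sequence repeats with period 42.
(1027 - 1) mod 42 = 18, so t[1027] = t[19] = 34.

34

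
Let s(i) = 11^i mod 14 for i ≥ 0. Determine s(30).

Computing terms: s(0) = 1, s(1) = 11, s(2) = 9, s(3) = 1.
Since s(3) = s(0) = 1, the sequence is periodic with period 3.
So s(30) = s(0 + ((30-0) mod 3)) = s(0) = 1.

1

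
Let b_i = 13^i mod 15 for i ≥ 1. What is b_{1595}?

7

Computing terms: b_1 = 13,  b_2 = 4,  b_3 = 7,  b_4 = 1,  b_5 = 13.
Since b_5 = b_1 = 13, the sequence is periodic with period 4.
So b_{1595} = b_{1 + ((1595-1) mod 4)} = b_3 = 7.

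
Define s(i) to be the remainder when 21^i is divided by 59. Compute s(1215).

s(0) = 1, s(1) = 21, s(2) = 28, s(3) = 57, s(4) = 17, s(5) = 3, s(6) = 4, s(7) = 25, s(8) = 53, s(9) = 51, s(10) = 9, s(11) = 12, s(12) = 16, s(13) = 41, s(14) = 35, s(15) = 27, s(16) = 36, s(17) = 48, s(18) = 5, s(19) = 46, s(20) = 22, s(21) = 49, s(22) = 26, s(23) = 15, s(24) = 20, s(25) = 7, s(26) = 29, s(27) = 19, s(28) = 45, s(29) = 1.
Since s(29) = s(0) = 1, the sequence is periodic with period 29.
So s(1215) = s(0 + ((1215-0) mod 29)) = s(26) = 29.

29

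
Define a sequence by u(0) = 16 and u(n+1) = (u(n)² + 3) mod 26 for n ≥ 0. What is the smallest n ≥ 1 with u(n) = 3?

5

Computing terms: u(0) = 16,  u(1) = 25,  u(2) = 4,  u(3) = 19,  u(4) = 0,  u(5) = 3,  u(6) = 12,  u(7) = 17,  u(8) = 6,  u(9) = 13,  u(10) = 16.
Since u(10) = u(0) = 16, the sequence is periodic with period 10.
The value 3 first appears (with n ≥ 1) at u(5).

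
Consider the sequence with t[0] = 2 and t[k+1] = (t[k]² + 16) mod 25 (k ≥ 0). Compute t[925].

t[0] = 2,  t[1] = 20,  t[2] = 16,  t[3] = 22,  t[4] = 0,  t[5] = 16.
Since t[5] = t[2] = 16, the sequence is eventually periodic: after a pre-period of length 2 it cycles with period 3.
For k ≥ 2, t[k] depends only on (k - 2) mod 3. (925 - 2) mod 3 = 2, so t[925] = t[4] = 0.

0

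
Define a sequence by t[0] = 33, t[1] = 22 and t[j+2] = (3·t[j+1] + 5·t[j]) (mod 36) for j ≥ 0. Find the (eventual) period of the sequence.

Listing terms: t[0] = 33; t[1] = 22; t[2] = 15; t[3] = 11; t[4] = 0; t[5] = 19; t[6] = 21; t[7] = 14; t[8] = 3; t[9] = 7; t[10] = 0; t[11] = 35; t[12] = 33; t[13] = 22.
Since (t[12], t[13]) = (t[0], t[1]) = (33, 22) (two consecutive terms determine the rest), the sequence is periodic with period 12.

12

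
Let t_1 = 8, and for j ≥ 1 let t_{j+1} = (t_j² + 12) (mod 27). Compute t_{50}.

Listing terms: t_1 = 8,  t_2 = 22,  t_3 = 10,  t_4 = 4,  t_5 = 1,  t_6 = 13,  t_7 = 19,  t_8 = 22.
Since t_8 = t_2 = 22, the sequence is eventually periodic: after a pre-period of length 1 it cycles with period 6.
For j ≥ 2, t_j depends only on (j - 2) mod 6. (50 - 2) mod 6 = 0, so t_{50} = t_2 = 22.

22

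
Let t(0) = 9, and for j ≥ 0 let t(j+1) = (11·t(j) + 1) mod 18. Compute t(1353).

t(0) = 9; t(1) = 10; t(2) = 3; t(3) = 16; t(4) = 15; t(5) = 4; t(6) = 9.
Since t(6) = t(0) = 9, the sequence is periodic with period 6.
(1353 - 0) mod 6 = 3, so t(1353) = t(3) = 16.

16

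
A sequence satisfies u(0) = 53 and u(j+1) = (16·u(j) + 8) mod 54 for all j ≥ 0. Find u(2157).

u(0) = 53, u(1) = 46, u(2) = 42, u(3) = 32, u(4) = 34, u(5) = 12, u(6) = 38, u(7) = 22, u(8) = 36, u(9) = 44, u(10) = 10, u(11) = 6, u(12) = 50, u(13) = 52, u(14) = 30, u(15) = 2, u(16) = 40, u(17) = 0, u(18) = 8, u(19) = 28, u(20) = 24, u(21) = 14, u(22) = 16, u(23) = 48, u(24) = 20, u(25) = 4, u(26) = 18, u(27) = 26, u(28) = 46.
Since u(28) = u(1) = 46, the sequence is eventually periodic: after a pre-period of length 1 it cycles with period 27.
For j ≥ 1, u(j) depends only on (j - 1) mod 27. (2157 - 1) mod 27 = 23, so u(2157) = u(24) = 20.

20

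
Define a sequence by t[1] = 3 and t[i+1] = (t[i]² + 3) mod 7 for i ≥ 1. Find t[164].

5

Listing terms: t[1] = 3,  t[2] = 5,  t[3] = 0,  t[4] = 3.
Since t[4] = t[1] = 3, the sequence is periodic with period 3.
So t[164] = t[1 + ((164-1) mod 3)] = t[2] = 5.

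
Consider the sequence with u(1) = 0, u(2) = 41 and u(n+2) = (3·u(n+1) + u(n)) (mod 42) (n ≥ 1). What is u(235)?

24

Computing terms: u(1) = 0, u(2) = 41, u(3) = 39, u(4) = 32, u(5) = 9, u(6) = 17, u(7) = 18, u(8) = 29, u(9) = 21, u(10) = 8, u(11) = 3, u(12) = 17, u(13) = 12, u(14) = 11, u(15) = 3, u(16) = 20, u(17) = 21, u(18) = 41, u(19) = 18, u(20) = 11, u(21) = 9, u(22) = 38, u(23) = 39, u(24) = 29, u(25) = 0, u(26) = 29, u(27) = 3, u(28) = 38, u(29) = 33, u(30) = 11, u(31) = 24, u(32) = 41, u(33) = 21, u(34) = 20, u(35) = 39, u(36) = 11, u(37) = 30, u(38) = 17, u(39) = 39, u(40) = 8, u(41) = 21, u(42) = 29, u(43) = 24, u(44) = 17, u(45) = 33, u(46) = 32, u(47) = 3, u(48) = 41, u(49) = 0, u(50) = 41.
The sequence repeats with period 48.
So u(235) = u(1 + ((235-1) mod 48)) = u(43) = 24.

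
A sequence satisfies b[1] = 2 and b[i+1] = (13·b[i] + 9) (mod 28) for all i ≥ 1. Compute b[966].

7

b[1] = 2,  b[2] = 7,  b[3] = 16,  b[4] = 21,  b[5] = 2.
The sequence repeats with period 4.
So b[966] = b[1 + ((966-1) mod 4)] = b[2] = 7.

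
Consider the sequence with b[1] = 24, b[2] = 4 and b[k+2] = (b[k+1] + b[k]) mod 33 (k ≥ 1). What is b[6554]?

b[1] = 24,  b[2] = 4,  b[3] = 28,  b[4] = 32,  b[5] = 27,  b[6] = 26,  b[7] = 20,  b[8] = 13,  b[9] = 0,  b[10] = 13,  b[11] = 13,  b[12] = 26,  b[13] = 6,  b[14] = 32,  b[15] = 5,  b[16] = 4,  b[17] = 9,  b[18] = 13,  b[19] = 22,  b[20] = 2,  b[21] = 24,  b[22] = 26,  b[23] = 17,  b[24] = 10,  b[25] = 27,  b[26] = 4,  b[27] = 31,  b[28] = 2,  b[29] = 0,  b[30] = 2,  b[31] = 2,  b[32] = 4,  b[33] = 6,  b[34] = 10,  b[35] = 16,  b[36] = 26,  b[37] = 9,  b[38] = 2,  b[39] = 11,  b[40] = 13,  b[41] = 24,  b[42] = 4.
Since (b[41], b[42]) = (b[1], b[2]) = (24, 4) (two consecutive terms determine the rest), the sequence is periodic with period 40.
So b[6554] = b[1 + ((6554-1) mod 40)] = b[34] = 10.

10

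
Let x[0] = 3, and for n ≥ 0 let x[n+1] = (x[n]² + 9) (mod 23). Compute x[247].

17

x[0] = 3,  x[1] = 18,  x[2] = 11,  x[3] = 15,  x[4] = 4,  x[5] = 2,  x[6] = 13,  x[7] = 17,  x[8] = 22,  x[9] = 10,  x[10] = 17.
Since x[10] = x[7] = 17, the sequence is eventually periodic: after a pre-period of length 7 it cycles with period 3.
For n ≥ 7, x[n] depends only on (n - 7) mod 3. (247 - 7) mod 3 = 0, so x[247] = x[7] = 17.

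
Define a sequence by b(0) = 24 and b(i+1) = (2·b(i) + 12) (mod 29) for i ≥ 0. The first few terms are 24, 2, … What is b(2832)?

We have b(0) = 24, b(1) = 2, b(2) = 16, b(3) = 15, b(4) = 13, b(5) = 9, b(6) = 1, b(7) = 14, b(8) = 11, b(9) = 5, b(10) = 22, b(11) = 27, b(12) = 8, b(13) = 28, b(14) = 10, b(15) = 3, b(16) = 18, b(17) = 19, b(18) = 21, b(19) = 25, b(20) = 4, b(21) = 20, b(22) = 23, b(23) = 0, b(24) = 12, b(25) = 7, b(26) = 26, b(27) = 6, b(28) = 24.
Since b(28) = b(0) = 24, the sequence is periodic with period 28.
(2832 - 0) mod 28 = 4, so b(2832) = b(4) = 13.

13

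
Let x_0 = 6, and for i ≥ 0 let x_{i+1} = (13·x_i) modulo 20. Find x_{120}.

We have x_0 = 6, x_1 = 18, x_2 = 14, x_3 = 2, x_4 = 6.
Since x_4 = x_0 = 6, the sequence is periodic with period 4.
So x_{120} = x_{0 + ((120-0) mod 4)} = x_0 = 6.

6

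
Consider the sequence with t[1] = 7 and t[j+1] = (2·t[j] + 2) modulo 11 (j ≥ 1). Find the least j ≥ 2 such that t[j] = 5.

Listing terms: t[1] = 7,  t[2] = 5,  t[3] = 1,  t[4] = 4,  t[5] = 10,  t[6] = 0,  t[7] = 2,  t[8] = 6,  t[9] = 3,  t[10] = 8,  t[11] = 7.
Since t[11] = t[1] = 7, the sequence is periodic with period 10.
The value 5 first appears (with j ≥ 2) at t[2].

2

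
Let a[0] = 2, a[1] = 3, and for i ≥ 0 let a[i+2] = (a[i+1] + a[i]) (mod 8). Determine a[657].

Listing terms: a[0] = 2,  a[1] = 3,  a[2] = 5,  a[3] = 0,  a[4] = 5,  a[5] = 5,  a[6] = 2,  a[7] = 7,  a[8] = 1,  a[9] = 0,  a[10] = 1,  a[11] = 1,  a[12] = 2,  a[13] = 3.
Since (a[12], a[13]) = (a[0], a[1]) = (2, 3) (two consecutive terms determine the rest), the sequence is periodic with period 12.
So a[657] = a[0 + ((657-0) mod 12)] = a[9] = 0.

0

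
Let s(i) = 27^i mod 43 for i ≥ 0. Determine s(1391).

Listing terms: s(0) = 1; s(1) = 27; s(2) = 41; s(3) = 32; s(4) = 4; s(5) = 22; s(6) = 35; s(7) = 42; s(8) = 16; s(9) = 2; s(10) = 11; s(11) = 39; s(12) = 21; s(13) = 8; s(14) = 1.
Since s(14) = s(0) = 1, the sequence is periodic with period 14.
So s(1391) = s(0 + ((1391-0) mod 14)) = s(5) = 22.

22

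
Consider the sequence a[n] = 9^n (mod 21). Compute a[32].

18

Listing terms: a[0] = 1, a[1] = 9, a[2] = 18, a[3] = 15, a[4] = 9.
Since a[4] = a[1] = 9, the sequence is eventually periodic: after a pre-period of length 1 it cycles with period 3.
For n ≥ 1, a[n] depends only on (n - 1) mod 3. (32 - 1) mod 3 = 1, so a[32] = a[2] = 18.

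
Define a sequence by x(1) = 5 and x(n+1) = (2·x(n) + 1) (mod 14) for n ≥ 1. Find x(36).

We have x(1) = 5,  x(2) = 11,  x(3) = 9,  x(4) = 5.
Since x(4) = x(1) = 5, the sequence is periodic with period 3.
So x(36) = x(1 + ((36-1) mod 3)) = x(3) = 9.

9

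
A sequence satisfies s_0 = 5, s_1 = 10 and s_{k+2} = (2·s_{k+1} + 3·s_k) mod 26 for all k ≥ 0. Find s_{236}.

We have s_0 = 5; s_1 = 10; s_2 = 9; s_3 = 22; s_4 = 19; s_5 = 0; s_6 = 5; s_7 = 10.
Since (s_6, s_7) = (s_0, s_1) = (5, 10) (two consecutive terms determine the rest), the sequence is periodic with period 6.
(236 - 0) mod 6 = 2, so s_{236} = s_2 = 9.

9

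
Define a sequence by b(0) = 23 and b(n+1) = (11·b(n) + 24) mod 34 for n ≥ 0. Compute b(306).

11

Listing terms: b(0) = 23,  b(1) = 5,  b(2) = 11,  b(3) = 9,  b(4) = 21,  b(5) = 17,  b(6) = 7,  b(7) = 33,  b(8) = 13,  b(9) = 31,  b(10) = 25,  b(11) = 27,  b(12) = 15,  b(13) = 19,  b(14) = 29,  b(15) = 3,  b(16) = 23.
Since b(16) = b(0) = 23, the sequence is periodic with period 16.
So b(306) = b(0 + ((306-0) mod 16)) = b(2) = 11.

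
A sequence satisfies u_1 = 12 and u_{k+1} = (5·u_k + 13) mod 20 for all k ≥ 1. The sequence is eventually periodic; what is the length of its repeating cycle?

4

Computing terms: u_1 = 12; u_2 = 13; u_3 = 18; u_4 = 3; u_5 = 8; u_6 = 13.
Since u_6 = u_2 = 13, the sequence is eventually periodic: after a pre-period of length 1 it cycles with period 4.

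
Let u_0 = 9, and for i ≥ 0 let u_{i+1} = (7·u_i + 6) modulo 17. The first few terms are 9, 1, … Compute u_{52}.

Listing terms: u_0 = 9,  u_1 = 1,  u_2 = 13,  u_3 = 12,  u_4 = 5,  u_5 = 7,  u_6 = 4,  u_7 = 0,  u_8 = 6,  u_9 = 14,  u_{10} = 2,  u_{11} = 3,  u_{12} = 10,  u_{13} = 8,  u_{14} = 11,  u_{15} = 15,  u_{16} = 9.
The sequence repeats with period 16.
(52 - 0) mod 16 = 4, so u_{52} = u_4 = 5.

5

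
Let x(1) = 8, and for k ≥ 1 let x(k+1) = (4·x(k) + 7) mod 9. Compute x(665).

Listing terms: x(1) = 8; x(2) = 3; x(3) = 1; x(4) = 2; x(5) = 6; x(6) = 4; x(7) = 5; x(8) = 0; x(9) = 7; x(10) = 8.
Since x(10) = x(1) = 8, the sequence is periodic with period 9.
(665 - 1) mod 9 = 7, so x(665) = x(8) = 0.

0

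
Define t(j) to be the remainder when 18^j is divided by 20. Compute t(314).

4

Listing terms: t(1) = 18, t(2) = 4, t(3) = 12, t(4) = 16, t(5) = 8, t(6) = 4.
Since t(6) = t(2) = 4, the sequence is eventually periodic: after a pre-period of length 1 it cycles with period 4.
For j ≥ 2, t(j) depends only on (j - 2) mod 4. (314 - 2) mod 4 = 0, so t(314) = t(2) = 4.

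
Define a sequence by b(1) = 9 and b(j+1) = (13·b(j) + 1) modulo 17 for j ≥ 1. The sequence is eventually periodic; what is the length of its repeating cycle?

4

Listing terms: b(1) = 9,  b(2) = 16,  b(3) = 5,  b(4) = 15,  b(5) = 9.
Since b(5) = b(1) = 9, the sequence is periodic with period 4.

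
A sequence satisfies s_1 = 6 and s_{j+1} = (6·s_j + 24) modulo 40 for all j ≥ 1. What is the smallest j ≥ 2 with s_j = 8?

s_1 = 6; s_2 = 20; s_3 = 24; s_4 = 8; s_5 = 32; s_6 = 16; s_7 = 0; s_8 = 24.
Since s_8 = s_3 = 24, the sequence is eventually periodic: after a pre-period of length 2 it cycles with period 5.
The value 8 first appears (with j ≥ 2) at s_4.

4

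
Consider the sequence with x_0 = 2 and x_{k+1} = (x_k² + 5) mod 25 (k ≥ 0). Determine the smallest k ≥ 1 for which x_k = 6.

We have x_0 = 2; x_1 = 9; x_2 = 11; x_3 = 1; x_4 = 6; x_5 = 16; x_6 = 11.
Since x_6 = x_2 = 11, the sequence is eventually periodic: after a pre-period of length 2 it cycles with period 4.
The value 6 first appears (with k ≥ 1) at x_4.

4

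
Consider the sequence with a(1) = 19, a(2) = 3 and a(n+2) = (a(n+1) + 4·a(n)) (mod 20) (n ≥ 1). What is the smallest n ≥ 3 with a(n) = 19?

3

a(1) = 19, a(2) = 3, a(3) = 19, a(4) = 11, a(5) = 7, a(6) = 11, a(7) = 19, a(8) = 3.
The sequence repeats with period 6.
The value 19 first appears (with n ≥ 3) at a(3).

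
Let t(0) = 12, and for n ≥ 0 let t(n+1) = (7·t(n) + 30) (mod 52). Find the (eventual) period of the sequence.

Computing terms: t(0) = 12,  t(1) = 10,  t(2) = 48,  t(3) = 2,  t(4) = 44,  t(5) = 26,  t(6) = 4,  t(7) = 6,  t(8) = 20,  t(9) = 14,  t(10) = 24,  t(11) = 42,  t(12) = 12.
The sequence repeats with period 12.

12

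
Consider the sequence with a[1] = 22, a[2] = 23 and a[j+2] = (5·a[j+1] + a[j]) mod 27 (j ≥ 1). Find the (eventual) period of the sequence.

Computing terms: a[1] = 22; a[2] = 23; a[3] = 2; a[4] = 6; a[5] = 5; a[6] = 4; a[7] = 25; a[8] = 21; a[9] = 22; a[10] = 23.
The sequence repeats with period 8.

8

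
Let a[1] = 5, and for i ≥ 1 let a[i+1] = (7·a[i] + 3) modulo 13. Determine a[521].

10

a[1] = 5, a[2] = 12, a[3] = 9, a[4] = 1, a[5] = 10, a[6] = 8, a[7] = 7, a[8] = 0, a[9] = 3, a[10] = 11, a[11] = 2, a[12] = 4, a[13] = 5.
The sequence repeats with period 12.
(521 - 1) mod 12 = 4, so a[521] = a[5] = 10.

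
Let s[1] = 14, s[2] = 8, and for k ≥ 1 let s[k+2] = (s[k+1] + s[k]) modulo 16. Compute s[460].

Computing terms: s[1] = 14; s[2] = 8; s[3] = 6; s[4] = 14; s[5] = 4; s[6] = 2; s[7] = 6; s[8] = 8; s[9] = 14; s[10] = 6; s[11] = 4; s[12] = 10; s[13] = 14; s[14] = 8.
The sequence repeats with period 12.
So s[460] = s[1 + ((460-1) mod 12)] = s[4] = 14.

14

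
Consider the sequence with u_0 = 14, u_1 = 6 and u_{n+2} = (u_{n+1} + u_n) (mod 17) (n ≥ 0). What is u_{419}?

u_0 = 14; u_1 = 6; u_2 = 3; u_3 = 9; u_4 = 12; u_5 = 4; u_6 = 16; u_7 = 3; u_8 = 2; u_9 = 5; u_{10} = 7; u_{11} = 12; u_{12} = 2; u_{13} = 14; u_{14} = 16; u_{15} = 13; u_{16} = 12; u_{17} = 8; u_{18} = 3; u_{19} = 11; u_{20} = 14; u_{21} = 8; u_{22} = 5; u_{23} = 13; u_{24} = 1; u_{25} = 14; u_{26} = 15; u_{27} = 12; u_{28} = 10; u_{29} = 5; u_{30} = 15; u_{31} = 3; u_{32} = 1; u_{33} = 4; u_{34} = 5; u_{35} = 9; u_{36} = 14; u_{37} = 6.
Since (u_{36}, u_{37}) = (u_0, u_1) = (14, 6) (two consecutive terms determine the rest), the sequence is periodic with period 36.
So u_{419} = u_{0 + ((419-0) mod 36)} = u_{23} = 13.

13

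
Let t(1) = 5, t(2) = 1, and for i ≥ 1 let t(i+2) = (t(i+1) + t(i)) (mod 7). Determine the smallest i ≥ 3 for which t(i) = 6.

Computing terms: t(1) = 5,  t(2) = 1,  t(3) = 6,  t(4) = 0,  t(5) = 6,  t(6) = 6,  t(7) = 5,  t(8) = 4,  t(9) = 2,  t(10) = 6,  t(11) = 1,  t(12) = 0,  t(13) = 1,  t(14) = 1,  t(15) = 2,  t(16) = 3,  t(17) = 5,  t(18) = 1.
The sequence repeats with period 16.
The value 6 first appears (with i ≥ 3) at t(3).

3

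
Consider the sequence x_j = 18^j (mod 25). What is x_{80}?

We have x_1 = 18,  x_2 = 24,  x_3 = 7,  x_4 = 1,  x_5 = 18.
The sequence repeats with period 4.
So x_{80} = x_{1 + ((80-1) mod 4)} = x_4 = 1.

1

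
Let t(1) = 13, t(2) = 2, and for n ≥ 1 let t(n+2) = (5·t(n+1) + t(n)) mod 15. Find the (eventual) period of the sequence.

Listing terms: t(1) = 13; t(2) = 2; t(3) = 8; t(4) = 12; t(5) = 8; t(6) = 7; t(7) = 13; t(8) = 12; t(9) = 13; t(10) = 2.
Since (t(9), t(10)) = (t(1), t(2)) = (13, 2) (two consecutive terms determine the rest), the sequence is periodic with period 8.

8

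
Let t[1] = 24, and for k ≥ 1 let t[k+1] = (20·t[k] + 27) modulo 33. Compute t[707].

12

We have t[1] = 24; t[2] = 12; t[3] = 3; t[4] = 21; t[5] = 18; t[6] = 24.
Since t[6] = t[1] = 24, the sequence is periodic with period 5.
(707 - 1) mod 5 = 1, so t[707] = t[2] = 12.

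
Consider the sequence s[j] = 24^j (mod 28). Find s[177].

Computing terms: s[0] = 1,  s[1] = 24,  s[2] = 16,  s[3] = 20,  s[4] = 4,  s[5] = 12,  s[6] = 8,  s[7] = 24.
Since s[7] = s[1] = 24, the sequence is eventually periodic: after a pre-period of length 1 it cycles with period 6.
For j ≥ 1, s[j] depends only on (j - 1) mod 6. (177 - 1) mod 6 = 2, so s[177] = s[3] = 20.

20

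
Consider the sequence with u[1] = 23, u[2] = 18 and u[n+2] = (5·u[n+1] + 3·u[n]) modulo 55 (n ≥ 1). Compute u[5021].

12

u[1] = 23,  u[2] = 18,  u[3] = 49,  u[4] = 24,  u[5] = 47,  u[6] = 32,  u[7] = 26,  u[8] = 6,  u[9] = 53,  u[10] = 8,  u[11] = 34,  u[12] = 29,  u[13] = 27,  u[14] = 2,  u[15] = 36,  u[16] = 21,  u[17] = 48,  u[18] = 28,  u[19] = 9,  u[20] = 19,  u[21] = 12,  u[22] = 7,  u[23] = 16,  u[24] = 46,  u[25] = 3,  u[26] = 43,  u[27] = 4,  u[28] = 39,  u[29] = 42,  u[30] = 52,  u[31] = 1,  u[32] = 51,  u[33] = 38,  u[34] = 13,  u[35] = 14,  u[36] = 54,  u[37] = 37,  u[38] = 17,  u[39] = 31,  u[40] = 41,  u[41] = 23,  u[42] = 18.
Since (u[41], u[42]) = (u[1], u[2]) = (23, 18) (two consecutive terms determine the rest), the sequence is periodic with period 40.
(5021 - 1) mod 40 = 20, so u[5021] = u[21] = 12.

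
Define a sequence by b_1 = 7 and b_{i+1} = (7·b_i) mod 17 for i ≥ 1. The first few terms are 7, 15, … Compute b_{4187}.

Computing terms: b_1 = 7; b_2 = 15; b_3 = 3; b_4 = 4; b_5 = 11; b_6 = 9; b_7 = 12; b_8 = 16; b_9 = 10; b_{10} = 2; b_{11} = 14; b_{12} = 13; b_{13} = 6; b_{14} = 8; b_{15} = 5; b_{16} = 1; b_{17} = 7.
The sequence repeats with period 16.
So b_{4187} = b_{1 + ((4187-1) mod 16)} = b_{11} = 14.

14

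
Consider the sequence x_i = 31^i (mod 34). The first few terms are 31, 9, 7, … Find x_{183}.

23

Computing terms: x_1 = 31, x_2 = 9, x_3 = 7, x_4 = 13, x_5 = 29, x_6 = 15, x_7 = 23, x_8 = 33, x_9 = 3, x_{10} = 25, x_{11} = 27, x_{12} = 21, x_{13} = 5, x_{14} = 19, x_{15} = 11, x_{16} = 1, x_{17} = 31.
Since x_{17} = x_1 = 31, the sequence is periodic with period 16.
So x_{183} = x_{1 + ((183-1) mod 16)} = x_7 = 23.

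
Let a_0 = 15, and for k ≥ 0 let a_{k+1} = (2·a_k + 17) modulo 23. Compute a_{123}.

19

Computing terms: a_0 = 15, a_1 = 1, a_2 = 19, a_3 = 9, a_4 = 12, a_5 = 18, a_6 = 7, a_7 = 8, a_8 = 10, a_9 = 14, a_{10} = 22, a_{11} = 15.
Since a_{11} = a_0 = 15, the sequence is periodic with period 11.
So a_{123} = a_{0 + ((123-0) mod 11)} = a_2 = 19.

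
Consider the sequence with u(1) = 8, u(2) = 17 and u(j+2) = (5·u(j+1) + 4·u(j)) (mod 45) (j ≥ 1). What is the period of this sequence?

24

Listing terms: u(1) = 8,  u(2) = 17,  u(3) = 27,  u(4) = 23,  u(5) = 43,  u(6) = 37,  u(7) = 42,  u(8) = 43,  u(9) = 23,  u(10) = 17,  u(11) = 42,  u(12) = 8,  u(13) = 28,  u(14) = 37,  u(15) = 27,  u(16) = 13,  u(17) = 38,  u(18) = 17,  u(19) = 12,  u(20) = 38,  u(21) = 13,  u(22) = 37,  u(23) = 12,  u(24) = 28,  u(25) = 8,  u(26) = 17.
Since (u(25), u(26)) = (u(1), u(2)) = (8, 17) (two consecutive terms determine the rest), the sequence is periodic with period 24.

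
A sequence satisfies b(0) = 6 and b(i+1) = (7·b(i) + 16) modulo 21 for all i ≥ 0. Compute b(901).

16

b(0) = 6,  b(1) = 16,  b(2) = 2,  b(3) = 9,  b(4) = 16.
Since b(4) = b(1) = 16, the sequence is eventually periodic: after a pre-period of length 1 it cycles with period 3.
For i ≥ 1, b(i) depends only on (i - 1) mod 3. (901 - 1) mod 3 = 0, so b(901) = b(1) = 16.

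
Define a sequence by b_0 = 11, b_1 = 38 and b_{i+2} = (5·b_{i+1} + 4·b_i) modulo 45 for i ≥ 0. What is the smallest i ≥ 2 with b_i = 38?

Computing terms: b_0 = 11,  b_1 = 38,  b_2 = 9,  b_3 = 17,  b_4 = 31,  b_5 = 43,  b_6 = 24,  b_7 = 22,  b_8 = 26,  b_9 = 38,  b_{10} = 24,  b_{11} = 2,  b_{12} = 16,  b_{13} = 43,  b_{14} = 9,  b_{15} = 37,  b_{16} = 41,  b_{17} = 38,  b_{18} = 39,  b_{19} = 32,  b_{20} = 1,  b_{21} = 43,  b_{22} = 39,  b_{23} = 7,  b_{24} = 11,  b_{25} = 38.
Since (b_{24}, b_{25}) = (b_0, b_1) = (11, 38) (two consecutive terms determine the rest), the sequence is periodic with period 24.
The value 38 first appears (with i ≥ 2) at b_9.

9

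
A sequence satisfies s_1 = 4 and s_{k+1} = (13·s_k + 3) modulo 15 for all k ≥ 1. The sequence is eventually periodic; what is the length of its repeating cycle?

4

Computing terms: s_1 = 4, s_2 = 10, s_3 = 13, s_4 = 7, s_5 = 4.
Since s_5 = s_1 = 4, the sequence is periodic with period 4.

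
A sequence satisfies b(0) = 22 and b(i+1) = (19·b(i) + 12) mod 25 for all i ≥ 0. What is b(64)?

Listing terms: b(0) = 22,  b(1) = 5,  b(2) = 7,  b(3) = 20,  b(4) = 17,  b(5) = 10,  b(6) = 2,  b(7) = 0,  b(8) = 12,  b(9) = 15,  b(10) = 22.
The sequence repeats with period 10.
So b(64) = b(0 + ((64-0) mod 10)) = b(4) = 17.

17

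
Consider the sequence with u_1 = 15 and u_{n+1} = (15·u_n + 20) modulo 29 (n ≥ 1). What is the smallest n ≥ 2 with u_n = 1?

22

Listing terms: u_1 = 15,  u_2 = 13,  u_3 = 12,  u_4 = 26,  u_5 = 4,  u_6 = 22,  u_7 = 2,  u_8 = 21,  u_9 = 16,  u_{10} = 28,  u_{11} = 5,  u_{12} = 8,  u_{13} = 24,  u_{14} = 3,  u_{15} = 7,  u_{16} = 9,  u_{17} = 10,  u_{18} = 25,  u_{19} = 18,  u_{20} = 0,  u_{21} = 20,  u_{22} = 1,  u_{23} = 6,  u_{24} = 23,  u_{25} = 17,  u_{26} = 14,  u_{27} = 27,  u_{28} = 19,  u_{29} = 15.
Since u_{29} = u_1 = 15, the sequence is periodic with period 28.
The value 1 first appears (with n ≥ 2) at u_{22}.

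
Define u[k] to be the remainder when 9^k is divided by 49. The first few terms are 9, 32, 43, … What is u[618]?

29

Computing terms: u[1] = 9; u[2] = 32; u[3] = 43; u[4] = 44; u[5] = 4; u[6] = 36; u[7] = 30; u[8] = 25; u[9] = 29; u[10] = 16; u[11] = 46; u[12] = 22; u[13] = 2; u[14] = 18; u[15] = 15; u[16] = 37; u[17] = 39; u[18] = 8; u[19] = 23; u[20] = 11; u[21] = 1; u[22] = 9.
Since u[22] = u[1] = 9, the sequence is periodic with period 21.
(618 - 1) mod 21 = 8, so u[618] = u[9] = 29.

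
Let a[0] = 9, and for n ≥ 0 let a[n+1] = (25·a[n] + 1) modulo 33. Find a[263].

We have a[0] = 9, a[1] = 28, a[2] = 8, a[3] = 3, a[4] = 10, a[5] = 20, a[6] = 6, a[7] = 19, a[8] = 14, a[9] = 21, a[10] = 31, a[11] = 17, a[12] = 30, a[13] = 25, a[14] = 32, a[15] = 9.
The sequence repeats with period 15.
(263 - 0) mod 15 = 8, so a[263] = a[8] = 14.

14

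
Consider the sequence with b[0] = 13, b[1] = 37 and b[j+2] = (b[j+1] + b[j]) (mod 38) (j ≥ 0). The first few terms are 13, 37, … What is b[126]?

b[0] = 13,  b[1] = 37,  b[2] = 12,  b[3] = 11,  b[4] = 23,  b[5] = 34,  b[6] = 19,  b[7] = 15,  b[8] = 34,  b[9] = 11,  b[10] = 7,  b[11] = 18,  b[12] = 25,  b[13] = 5,  b[14] = 30,  b[15] = 35,  b[16] = 27,  b[17] = 24,  b[18] = 13,  b[19] = 37.
The sequence repeats with period 18.
(126 - 0) mod 18 = 0, so b[126] = b[0] = 13.

13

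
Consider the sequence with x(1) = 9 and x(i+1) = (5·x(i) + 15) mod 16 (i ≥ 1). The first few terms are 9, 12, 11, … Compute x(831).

We have x(1) = 9,  x(2) = 12,  x(3) = 11,  x(4) = 6,  x(5) = 13,  x(6) = 0,  x(7) = 15,  x(8) = 10,  x(9) = 1,  x(10) = 4,  x(11) = 3,  x(12) = 14,  x(13) = 5,  x(14) = 8,  x(15) = 7,  x(16) = 2,  x(17) = 9.
The sequence repeats with period 16.
(831 - 1) mod 16 = 14, so x(831) = x(15) = 7.

7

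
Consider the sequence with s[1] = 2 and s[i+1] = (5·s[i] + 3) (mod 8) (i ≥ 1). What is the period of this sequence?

8

Computing terms: s[1] = 2, s[2] = 5, s[3] = 4, s[4] = 7, s[5] = 6, s[6] = 1, s[7] = 0, s[8] = 3, s[9] = 2.
The sequence repeats with period 8.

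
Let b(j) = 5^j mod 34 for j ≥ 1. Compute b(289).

5

Listing terms: b(1) = 5,  b(2) = 25,  b(3) = 23,  b(4) = 13,  b(5) = 31,  b(6) = 19,  b(7) = 27,  b(8) = 33,  b(9) = 29,  b(10) = 9,  b(11) = 11,  b(12) = 21,  b(13) = 3,  b(14) = 15,  b(15) = 7,  b(16) = 1,  b(17) = 5.
Since b(17) = b(1) = 5, the sequence is periodic with period 16.
(289 - 1) mod 16 = 0, so b(289) = b(1) = 5.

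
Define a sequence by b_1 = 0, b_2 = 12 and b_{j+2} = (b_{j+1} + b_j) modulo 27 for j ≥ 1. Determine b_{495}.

b_1 = 0,  b_2 = 12,  b_3 = 12,  b_4 = 24,  b_5 = 9,  b_6 = 6,  b_7 = 15,  b_8 = 21,  b_9 = 9,  b_{10} = 3,  b_{11} = 12,  b_{12} = 15,  b_{13} = 0,  b_{14} = 15,  b_{15} = 15,  b_{16} = 3,  b_{17} = 18,  b_{18} = 21,  b_{19} = 12,  b_{20} = 6,  b_{21} = 18,  b_{22} = 24,  b_{23} = 15,  b_{24} = 12,  b_{25} = 0,  b_{26} = 12.
Since (b_{25}, b_{26}) = (b_1, b_2) = (0, 12) (two consecutive terms determine the rest), the sequence is periodic with period 24.
(495 - 1) mod 24 = 14, so b_{495} = b_{15} = 15.

15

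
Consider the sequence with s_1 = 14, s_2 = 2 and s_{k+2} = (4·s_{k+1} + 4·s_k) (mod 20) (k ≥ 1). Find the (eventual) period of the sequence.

s_1 = 14,  s_2 = 2,  s_3 = 4,  s_4 = 4,  s_5 = 12,  s_6 = 4,  s_7 = 4.
Since (s_6, s_7) = (s_3, s_4) = (4, 4) (two consecutive terms determine the rest), the sequence is eventually periodic: after a pre-period of length 2 it cycles with period 3.

3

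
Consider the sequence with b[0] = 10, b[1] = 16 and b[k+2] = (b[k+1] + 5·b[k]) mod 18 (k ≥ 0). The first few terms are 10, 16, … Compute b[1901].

6

b[0] = 10; b[1] = 16; b[2] = 12; b[3] = 2; b[4] = 8; b[5] = 0; b[6] = 4; b[7] = 4; b[8] = 6; b[9] = 8; b[10] = 2; b[11] = 6; b[12] = 16; b[13] = 10; b[14] = 0; b[15] = 14; b[16] = 14; b[17] = 12; b[18] = 10; b[19] = 16.
The sequence repeats with period 18.
So b[1901] = b[0 + ((1901-0) mod 18)] = b[11] = 6.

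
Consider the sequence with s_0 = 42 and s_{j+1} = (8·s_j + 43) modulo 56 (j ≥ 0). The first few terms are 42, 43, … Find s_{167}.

27

Computing terms: s_0 = 42; s_1 = 43; s_2 = 51; s_3 = 3; s_4 = 11; s_5 = 19; s_6 = 27; s_7 = 35; s_8 = 43.
Since s_8 = s_1 = 43, the sequence is eventually periodic: after a pre-period of length 1 it cycles with period 7.
For j ≥ 1, s_j depends only on (j - 1) mod 7. (167 - 1) mod 7 = 5, so s_{167} = s_6 = 27.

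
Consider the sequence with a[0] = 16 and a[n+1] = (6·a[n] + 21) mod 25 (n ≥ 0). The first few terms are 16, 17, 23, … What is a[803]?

a[0] = 16,  a[1] = 17,  a[2] = 23,  a[3] = 9,  a[4] = 0,  a[5] = 21,  a[6] = 22,  a[7] = 3,  a[8] = 14,  a[9] = 5,  a[10] = 1,  a[11] = 2,  a[12] = 8,  a[13] = 19,  a[14] = 10,  a[15] = 6,  a[16] = 7,  a[17] = 13,  a[18] = 24,  a[19] = 15,  a[20] = 11,  a[21] = 12,  a[22] = 18,  a[23] = 4,  a[24] = 20,  a[25] = 16.
The sequence repeats with period 25.
(803 - 0) mod 25 = 3, so a[803] = a[3] = 9.

9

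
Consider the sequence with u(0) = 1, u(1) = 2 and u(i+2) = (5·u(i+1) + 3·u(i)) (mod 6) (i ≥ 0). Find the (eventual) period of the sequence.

Listing terms: u(0) = 1,  u(1) = 2,  u(2) = 1,  u(3) = 5,  u(4) = 4,  u(5) = 5,  u(6) = 1,  u(7) = 2.
The sequence repeats with period 6.

6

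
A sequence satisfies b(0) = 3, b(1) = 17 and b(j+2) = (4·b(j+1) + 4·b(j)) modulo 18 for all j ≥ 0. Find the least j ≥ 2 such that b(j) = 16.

6

We have b(0) = 3, b(1) = 17, b(2) = 8, b(3) = 10, b(4) = 0, b(5) = 4, b(6) = 16, b(7) = 8, b(8) = 6, b(9) = 2, b(10) = 14, b(11) = 10, b(12) = 6, b(13) = 10, b(14) = 10, b(15) = 8, b(16) = 0, b(17) = 14, b(18) = 2, b(19) = 10, b(20) = 12, b(21) = 16, b(22) = 4, b(23) = 8, b(24) = 12, b(25) = 8, b(26) = 8, b(27) = 10.
Since (b(26), b(27)) = (b(2), b(3)) = (8, 10) (two consecutive terms determine the rest), the sequence is eventually periodic: after a pre-period of length 2 it cycles with period 24.
The value 16 first appears (with j ≥ 2) at b(6).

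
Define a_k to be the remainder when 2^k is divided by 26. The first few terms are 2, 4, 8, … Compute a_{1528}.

Computing terms: a_1 = 2,  a_2 = 4,  a_3 = 8,  a_4 = 16,  a_5 = 6,  a_6 = 12,  a_7 = 24,  a_8 = 22,  a_9 = 18,  a_{10} = 10,  a_{11} = 20,  a_{12} = 14,  a_{13} = 2.
Since a_{13} = a_1 = 2, the sequence is periodic with period 12.
So a_{1528} = a_{1 + ((1528-1) mod 12)} = a_4 = 16.

16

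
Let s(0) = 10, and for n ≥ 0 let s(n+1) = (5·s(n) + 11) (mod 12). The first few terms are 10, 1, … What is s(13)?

s(0) = 10, s(1) = 1, s(2) = 4, s(3) = 7, s(4) = 10.
The sequence repeats with period 4.
So s(13) = s(0 + ((13-0) mod 4)) = s(1) = 1.

1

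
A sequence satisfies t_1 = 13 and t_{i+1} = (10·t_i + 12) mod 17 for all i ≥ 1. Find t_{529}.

Computing terms: t_1 = 13; t_2 = 6; t_3 = 4; t_4 = 1; t_5 = 5; t_6 = 11; t_7 = 3; t_8 = 8; t_9 = 7; t_{10} = 14; t_{11} = 16; t_{12} = 2; t_{13} = 15; t_{14} = 9; t_{15} = 0; t_{16} = 12; t_{17} = 13.
Since t_{17} = t_1 = 13, the sequence is periodic with period 16.
So t_{529} = t_{1 + ((529-1) mod 16)} = t_1 = 13.

13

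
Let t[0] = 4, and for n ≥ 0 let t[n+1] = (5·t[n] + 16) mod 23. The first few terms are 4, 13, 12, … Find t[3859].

Computing terms: t[0] = 4, t[1] = 13, t[2] = 12, t[3] = 7, t[4] = 5, t[5] = 18, t[6] = 14, t[7] = 17, t[8] = 9, t[9] = 15, t[10] = 22, t[11] = 11, t[12] = 2, t[13] = 3, t[14] = 8, t[15] = 10, t[16] = 20, t[17] = 1, t[18] = 21, t[19] = 6, t[20] = 0, t[21] = 16, t[22] = 4.
The sequence repeats with period 22.
(3859 - 0) mod 22 = 9, so t[3859] = t[9] = 15.

15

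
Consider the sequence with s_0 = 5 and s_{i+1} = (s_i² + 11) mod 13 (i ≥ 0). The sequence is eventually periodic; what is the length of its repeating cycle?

3

s_0 = 5,  s_1 = 10,  s_2 = 7,  s_3 = 8,  s_4 = 10.
Since s_4 = s_1 = 10, the sequence is eventually periodic: after a pre-period of length 1 it cycles with period 3.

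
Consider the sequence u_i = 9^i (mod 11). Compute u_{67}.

4

We have u_1 = 9, u_2 = 4, u_3 = 3, u_4 = 5, u_5 = 1, u_6 = 9.
The sequence repeats with period 5.
(67 - 1) mod 5 = 1, so u_{67} = u_2 = 4.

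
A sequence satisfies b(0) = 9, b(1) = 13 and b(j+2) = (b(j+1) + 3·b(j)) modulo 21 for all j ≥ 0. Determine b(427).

b(0) = 9,  b(1) = 13,  b(2) = 19,  b(3) = 16,  b(4) = 10,  b(5) = 16,  b(6) = 4,  b(7) = 10,  b(8) = 1,  b(9) = 10,  b(10) = 13,  b(11) = 1,  b(12) = 19,  b(13) = 1,  b(14) = 16,  b(15) = 19,  b(16) = 4,  b(17) = 19,  b(18) = 10,  b(19) = 4,  b(20) = 13,  b(21) = 4,  b(22) = 1,  b(23) = 13,  b(24) = 16,  b(25) = 13,  b(26) = 19.
Since (b(25), b(26)) = (b(1), b(2)) = (13, 19) (two consecutive terms determine the rest), the sequence is eventually periodic: after a pre-period of length 1 it cycles with period 24.
For j ≥ 1, b(j) depends only on (j - 1) mod 24. (427 - 1) mod 24 = 18, so b(427) = b(19) = 4.

4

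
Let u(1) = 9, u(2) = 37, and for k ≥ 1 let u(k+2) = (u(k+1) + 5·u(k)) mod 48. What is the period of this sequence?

24

u(1) = 9,  u(2) = 37,  u(3) = 34,  u(4) = 27,  u(5) = 5,  u(6) = 44,  u(7) = 21,  u(8) = 1,  u(9) = 10,  u(10) = 15,  u(11) = 17,  u(12) = 44,  u(13) = 33,  u(14) = 13,  u(15) = 34,  u(16) = 3,  u(17) = 29,  u(18) = 44,  u(19) = 45,  u(20) = 25,  u(21) = 10,  u(22) = 39,  u(23) = 41,  u(24) = 44,  u(25) = 9,  u(26) = 37.
The sequence repeats with period 24.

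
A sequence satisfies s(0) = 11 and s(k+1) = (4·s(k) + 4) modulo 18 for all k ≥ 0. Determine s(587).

s(0) = 11, s(1) = 12, s(2) = 16, s(3) = 14, s(4) = 6, s(5) = 10, s(6) = 8, s(7) = 0, s(8) = 4, s(9) = 2, s(10) = 12.
Since s(10) = s(1) = 12, the sequence is eventually periodic: after a pre-period of length 1 it cycles with period 9.
For k ≥ 1, s(k) depends only on (k - 1) mod 9. (587 - 1) mod 9 = 1, so s(587) = s(2) = 16.

16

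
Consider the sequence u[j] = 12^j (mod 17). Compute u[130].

8

We have u[0] = 1; u[1] = 12; u[2] = 8; u[3] = 11; u[4] = 13; u[5] = 3; u[6] = 2; u[7] = 7; u[8] = 16; u[9] = 5; u[10] = 9; u[11] = 6; u[12] = 4; u[13] = 14; u[14] = 15; u[15] = 10; u[16] = 1.
The sequence repeats with period 16.
(130 - 0) mod 16 = 2, so u[130] = u[2] = 8.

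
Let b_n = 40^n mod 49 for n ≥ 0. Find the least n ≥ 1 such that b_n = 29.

We have b_0 = 1; b_1 = 40; b_2 = 32; b_3 = 6; b_4 = 44; b_5 = 45; b_6 = 36; b_7 = 19; b_8 = 25; b_9 = 20; b_{10} = 16; b_{11} = 3; b_{12} = 22; b_{13} = 47; b_{14} = 18; b_{15} = 34; b_{16} = 37; b_{17} = 10; b_{18} = 8; b_{19} = 26; b_{20} = 11; b_{21} = 48; b_{22} = 9; b_{23} = 17; b_{24} = 43; b_{25} = 5; b_{26} = 4; b_{27} = 13; b_{28} = 30; b_{29} = 24; b_{30} = 29; b_{31} = 33; b_{32} = 46; b_{33} = 27; b_{34} = 2; b_{35} = 31; b_{36} = 15; b_{37} = 12; b_{38} = 39; b_{39} = 41; b_{40} = 23; b_{41} = 38; b_{42} = 1.
Since b_{42} = b_0 = 1, the sequence is periodic with period 42.
The value 29 first appears (with n ≥ 1) at b_{30}.

30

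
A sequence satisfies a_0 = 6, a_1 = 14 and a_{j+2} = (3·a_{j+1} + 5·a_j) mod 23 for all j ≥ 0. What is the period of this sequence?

Listing terms: a_0 = 6,  a_1 = 14,  a_2 = 3,  a_3 = 10,  a_4 = 22,  a_5 = 1,  a_6 = 21,  a_7 = 22,  a_8 = 10,  a_9 = 2,  a_{10} = 10,  a_{11} = 17,  a_{12} = 9,  a_{13} = 20,  a_{14} = 13,  a_{15} = 1,  a_{16} = 22,  a_{17} = 2,  a_{18} = 1,  a_{19} = 13,  a_{20} = 21,  a_{21} = 13,  a_{22} = 6,  a_{23} = 14.
Since (a_{22}, a_{23}) = (a_0, a_1) = (6, 14) (two consecutive terms determine the rest), the sequence is periodic with period 22.

22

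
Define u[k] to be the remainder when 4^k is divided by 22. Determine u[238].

Listing terms: u[1] = 4, u[2] = 16, u[3] = 20, u[4] = 14, u[5] = 12, u[6] = 4.
Since u[6] = u[1] = 4, the sequence is periodic with period 5.
So u[238] = u[1 + ((238-1) mod 5)] = u[3] = 20.

20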